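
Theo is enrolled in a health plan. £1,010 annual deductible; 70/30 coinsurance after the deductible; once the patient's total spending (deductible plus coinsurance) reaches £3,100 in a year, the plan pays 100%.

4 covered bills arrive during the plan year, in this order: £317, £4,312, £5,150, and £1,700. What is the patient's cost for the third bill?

£1,004.30

Claim 1 (£317): fully absorbed by the deductible. Cost to patient: £317. OOP to date £317.
Claim 2 (£4,312): £693 finishes the deductible; £3,619 goes to coinsurance; 30% of £3,619 = £1,085.70. Cost to patient: £1,778.70. OOP to date £2,095.70.
Claim 3 (£5,150): deductible met; 30% of £5,150 = £1,545. Adding that to £2,095.70 gives £3,640.70, past the £3,100 cap; patient pays only £3,100 − £2,095.70 = £1,004.30.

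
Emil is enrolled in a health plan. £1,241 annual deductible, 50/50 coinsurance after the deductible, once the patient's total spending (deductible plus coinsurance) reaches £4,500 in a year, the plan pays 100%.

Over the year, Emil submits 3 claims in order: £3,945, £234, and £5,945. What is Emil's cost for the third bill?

£1,790

Claim 1 — £3,945: deductible takes £1,241, £2,704 remains; patient's 50% is £1,352. Patient pays £2,593; OOP now £2,593.
Claim 2 — £234: deductible met; 50% of £234 = £117. Patient pays £117; OOP now £2,710.
Claim 3 — £5,945: deductible already satisfied, so patient's share is 50% × £5,945 = £2,972.50. OOP would hit £5,682.50 > £4,500, so the cap limits the patient to £4,500 − £2,710 = £1,790.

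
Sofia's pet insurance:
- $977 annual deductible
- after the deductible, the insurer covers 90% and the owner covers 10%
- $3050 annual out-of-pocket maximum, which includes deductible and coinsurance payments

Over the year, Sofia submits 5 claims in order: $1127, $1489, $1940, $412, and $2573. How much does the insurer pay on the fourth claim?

#1 ($1127): deductible takes $977, $150 remains; 10% of $150 = $15. Owner pays $992; OOP now $992. Plan pays $1127 − $992 = $135.
#2 ($1489): deductible met; 10% of $1489 = $148.90. Owner owes $148.90 (running OOP $1140.90). Insurer: $1489 − $148.90 = $1340.10.
#3 ($1940): 10% coinsurance on $1940 = $194. Cost to owner: $194. OOP to date $1334.90. Insurer: $1940 − $194 = $1746.
#4 ($412): deductible met; 10% of $412 = $41.20. Cost to owner: $41.20. OOP to date $1376.10. Plan pays $412 − $41.20 = $370.80.

$370.80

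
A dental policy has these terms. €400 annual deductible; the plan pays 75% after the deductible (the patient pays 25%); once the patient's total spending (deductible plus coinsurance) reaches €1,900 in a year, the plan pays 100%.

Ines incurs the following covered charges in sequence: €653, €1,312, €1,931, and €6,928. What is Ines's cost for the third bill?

€482.75

Bill 1, €653: deductible takes €400, €253 remains; 25% of €253 = €63.25. Patient pays €463.25; OOP now €463.25.
Bill 2, €1,312: deductible met; 25% of €1,312 = €328. Patient pays €328; OOP now €791.25.
Bill 3, €1,931: deductible met; 25% of €1,931 = €482.75. Patient pays €482.75; OOP now €1,274.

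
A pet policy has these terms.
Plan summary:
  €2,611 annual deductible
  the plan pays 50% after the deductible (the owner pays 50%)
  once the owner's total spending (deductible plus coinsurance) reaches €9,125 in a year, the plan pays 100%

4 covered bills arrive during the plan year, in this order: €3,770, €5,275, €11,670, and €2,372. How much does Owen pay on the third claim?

€3,297

Claim 1 — €3,770: €2,611 finishes the deductible; €1,159 goes to coinsurance; owner's 50% is €579.50. Owner pays €3,190.50; OOP now €3,190.50.
Claim 2 — €5,275: 50% coinsurance on €5,275 = €2,637.50. Owner owes €2,637.50 (running OOP €5,828).
Claim 3 — €11,670: deductible met; 50% of €11,670 = €5,835. OOP would hit €11,663 > €9,125, so the cap limits the owner to €9,125 − €5,828 = €3,297.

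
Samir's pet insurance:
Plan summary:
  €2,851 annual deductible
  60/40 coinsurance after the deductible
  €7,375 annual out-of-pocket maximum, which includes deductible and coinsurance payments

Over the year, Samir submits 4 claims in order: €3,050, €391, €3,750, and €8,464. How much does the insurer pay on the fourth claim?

€5,676

Claim 1 — €3,050: €2,851 finishes the deductible; €199 goes to coinsurance; 40% of €199 = €79.60. Cost to owner: €2,930.60. OOP to date €2,930.60. Insurer: €3,050 − €2,930.60 = €119.40.
Claim 2 — €391: deductible met; 40% of €391 = €156.40. Owner pays €156.40; OOP now €3,087. Plan pays €391 − €156.40 = €234.60.
Claim 3 — €3,750: deductible already satisfied, so owner's share is 40% × €3,750 = €1,500. Owner owes €1,500 (running OOP €4,587). Plan pays €3,750 − €1,500 = €2,250.
Claim 4 — €8,464: 40% coinsurance on €8,464 = €3,385.60. That would push OOP to €7,972.60, over the €7,375 cap, so owner pays €7,375 − €4,587 = €2,788. Plan pays €8,464 − €2,788 = €5,676.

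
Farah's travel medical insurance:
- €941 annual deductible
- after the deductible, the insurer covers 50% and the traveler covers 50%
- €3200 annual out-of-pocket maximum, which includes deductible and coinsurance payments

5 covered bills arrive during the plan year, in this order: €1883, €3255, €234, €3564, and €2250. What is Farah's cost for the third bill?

Bill 1, €1883: €941 finishes the deductible; €942 goes to coinsurance; traveler's 50% is €471. Cost to traveler: €1412. OOP to date €1412.
Bill 2, €3255: 50% coinsurance on €3255 = €1627.50. Traveler owes €1627.50 (running OOP €3039.50).
Bill 3, €234: deductible already satisfied, so traveler's share is 50% × €234 = €117. Traveler owes €117 (running OOP €3156.50).

€117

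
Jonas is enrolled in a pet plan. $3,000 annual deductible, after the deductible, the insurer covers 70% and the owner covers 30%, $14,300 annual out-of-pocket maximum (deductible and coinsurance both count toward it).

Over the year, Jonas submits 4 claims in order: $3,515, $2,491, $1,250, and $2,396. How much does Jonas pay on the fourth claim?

$718.80

Bill 1, $3,515: deductible takes $3,000, $515 remains; coinsurance $515 × 30% = $154.50. Cost to owner: $3,154.50. OOP to date $3,154.50.
Bill 2, $2,491: deductible already satisfied, so owner's share is 30% × $2,491 = $747.30. Owner pays $747.30; OOP now $3,901.80.
Bill 3, $1,250: deductible already satisfied, so owner's share is 30% × $1,250 = $375. Owner owes $375 (running OOP $4,276.80).
Bill 4, $2,396: deductible met; 30% of $2,396 = $718.80. Cost to owner: $718.80. OOP to date $4,995.60.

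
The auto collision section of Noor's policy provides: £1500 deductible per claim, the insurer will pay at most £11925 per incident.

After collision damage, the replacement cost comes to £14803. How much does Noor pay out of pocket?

Less the £1500 deductible: £14803 − £1500 = £13303.
£13303 exceeds the £11925 limit, so the insurer pays the limit: £11925.
Out of pocket: £14803 − £11925 = £2878.

£2878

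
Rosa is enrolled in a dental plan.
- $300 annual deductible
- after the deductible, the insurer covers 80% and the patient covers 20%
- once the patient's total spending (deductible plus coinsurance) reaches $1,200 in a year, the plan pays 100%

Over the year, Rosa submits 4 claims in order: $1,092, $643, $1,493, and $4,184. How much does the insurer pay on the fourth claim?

$3,869.60

#1 ($1,092): deductible takes $300, $792 remains; 20% of $792 = $158.40. Patient pays $458.40; OOP now $458.40. Plan pays $1,092 − $458.40 = $633.60.
#2 ($643): deductible met; 20% of $643 = $128.60. Patient owes $128.60 (running OOP $587). Insurer: $643 − $128.60 = $514.40.
#3 ($1,493): 20% coinsurance on $1,493 = $298.60. Patient owes $298.60 (running OOP $885.60). Plan pays $1,493 − $298.60 = $1,194.40.
#4 ($4,184): deductible already satisfied, so patient's share is 20% × $4,184 = $836.80. That would push OOP to $1,722.40, over the $1,200 cap, so patient pays $1,200 − $885.60 = $314.40. Plan pays $4,184 − $314.40 = $3,869.60.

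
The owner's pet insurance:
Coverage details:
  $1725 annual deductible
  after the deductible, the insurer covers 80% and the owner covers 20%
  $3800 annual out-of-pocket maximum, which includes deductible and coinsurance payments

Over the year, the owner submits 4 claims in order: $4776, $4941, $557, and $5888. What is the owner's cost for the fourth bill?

$365.20

Bill 1, $4776: $1725 finishes the deductible; $3051 goes to coinsurance; coinsurance $3051 × 20% = $610.20. Cost to owner: $2335.20. OOP to date $2335.20.
Bill 2, $4941: 20% coinsurance on $4941 = $988.20. Owner owes $988.20 (running OOP $3323.40).
Bill 3, $557: deductible met; 20% of $557 = $111.40. Cost to owner: $111.40. OOP to date $3434.80.
Bill 4, $5888: deductible already satisfied, so owner's share is 20% × $5888 = $1177.60. Adding that to $3434.80 gives $4612.40, past the $3800 cap; owner pays only $3800 − $3434.80 = $365.20.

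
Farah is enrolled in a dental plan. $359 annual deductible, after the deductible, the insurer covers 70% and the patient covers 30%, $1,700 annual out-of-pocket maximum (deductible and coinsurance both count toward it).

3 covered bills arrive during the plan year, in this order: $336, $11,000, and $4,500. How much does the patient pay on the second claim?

$1,364

Bill 1, $336: all of it applies to the deductible. Cost to patient: $336. OOP to date $336.
Bill 2, $11,000: deductible takes $23, $10,977 remains; 30% of $10,977 = $3,293.10. Together that's $23 + $3,293.10 = $3,316.10. Adding that to $336 gives $3,652.10, past the $1,700 cap; patient pays only $1,700 − $336 = $1,364.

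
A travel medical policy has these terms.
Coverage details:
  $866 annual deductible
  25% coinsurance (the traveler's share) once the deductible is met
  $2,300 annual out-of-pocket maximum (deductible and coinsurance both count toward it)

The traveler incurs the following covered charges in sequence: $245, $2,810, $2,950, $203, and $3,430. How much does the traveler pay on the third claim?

#1 ($245): entire amount goes to the deductible. Cost to traveler: $245. OOP to date $245.
#2 ($2,810): $621 to deductible, leaving $2,189; coinsurance $2,189 × 25% = $547.25. Traveler pays $1,168.25; OOP now $1,413.25.
#3 ($2,950): deductible met; 25% of $2,950 = $737.50. Cost to traveler: $737.50. OOP to date $2,150.75.

$737.50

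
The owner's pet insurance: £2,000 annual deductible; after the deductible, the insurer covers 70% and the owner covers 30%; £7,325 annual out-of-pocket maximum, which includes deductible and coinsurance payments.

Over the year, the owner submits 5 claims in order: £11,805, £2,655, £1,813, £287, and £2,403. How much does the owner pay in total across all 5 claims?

Bill 1, £11,805: deductible takes £2,000, £9,805 remains; owner's 30% is £2,941.50. Cost to owner: £4,941.50. OOP to date £4,941.50.
Bill 2, £2,655: 30% coinsurance on £2,655 = £796.50. Cost to owner: £796.50. OOP to date £5,738.
Bill 3, £1,813: 30% coinsurance on £1,813 = £543.90. Owner pays £543.90; OOP now £6,281.90.
Bill 4, £287: deductible met; 30% of £287 = £86.10. Cost to owner: £86.10. OOP to date £6,368.
Bill 5, £2,403: deductible met; 30% of £2,403 = £720.90. Cost to owner: £720.90. OOP to date £7,088.90.
Summing the owner's payments: £4,941.50 + £796.50 + £543.90 + £86.10 + £720.90 = £7,088.90.

£7,088.90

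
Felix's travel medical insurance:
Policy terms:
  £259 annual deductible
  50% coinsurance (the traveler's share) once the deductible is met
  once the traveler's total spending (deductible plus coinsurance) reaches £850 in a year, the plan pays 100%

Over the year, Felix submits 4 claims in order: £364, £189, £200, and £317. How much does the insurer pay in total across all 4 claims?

Claim 1 — £364: £259 finishes the deductible; £105 goes to coinsurance; traveler's 50% is £52.50. Cost to traveler: £311.50. OOP to date £311.50. Plan pays £364 − £311.50 = £52.50.
Claim 2 — £189: 50% coinsurance on £189 = £94.50. Traveler owes £94.50 (running OOP £406). Plan pays £189 − £94.50 = £94.50.
Claim 3 — £200: 50% coinsurance on £200 = £100. Traveler pays £100; OOP now £506. Insurer: £200 − £100 = £100.
Claim 4 — £317: deductible already satisfied, so traveler's share is 50% × £317 = £158.50. Traveler owes £158.50 (running OOP £664.50). Plan pays £317 − £158.50 = £158.50.
Insurer total: £52.50 + £94.50 + £100 + £158.50 = £405.50.

£405.50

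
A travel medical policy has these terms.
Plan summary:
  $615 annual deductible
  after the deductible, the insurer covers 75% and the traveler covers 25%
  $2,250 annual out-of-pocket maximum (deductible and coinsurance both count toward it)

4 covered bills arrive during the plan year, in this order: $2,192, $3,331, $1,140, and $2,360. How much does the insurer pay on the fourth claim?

$2,237

Claim 1 ($2,192): deductible takes $615, $1,577 remains; 25% of $1,577 = $394.25. Traveler pays $1,009.25; OOP now $1,009.25. Insurer: $2,192 − $1,009.25 = $1,182.75.
Claim 2 ($3,331): deductible met; 25% of $3,331 = $832.75. Cost to traveler: $832.75. OOP to date $1,842. Plan pays $3,331 − $832.75 = $2,498.25.
Claim 3 ($1,140): deductible met; 25% of $1,140 = $285. Cost to traveler: $285. OOP to date $2,127. Insurer: $1,140 − $285 = $855.
Claim 4 ($2,360): deductible already satisfied, so traveler's share is 25% × $2,360 = $590. That would push OOP to $2,717, over the $2,250 cap, so traveler pays $2,250 − $2,127 = $123. Insurer: $2,360 − $123 = $2,237.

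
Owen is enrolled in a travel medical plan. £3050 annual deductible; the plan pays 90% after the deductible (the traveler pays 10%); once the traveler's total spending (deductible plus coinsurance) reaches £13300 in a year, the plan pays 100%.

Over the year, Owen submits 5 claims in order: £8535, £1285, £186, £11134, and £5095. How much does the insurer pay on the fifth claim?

#1 (£8535): £3050 to deductible, leaving £5485; coinsurance £5485 × 10% = £548.50. Traveler pays £3598.50; OOP now £3598.50. Plan pays £8535 − £3598.50 = £4936.50.
#2 (£1285): deductible already satisfied, so traveler's share is 10% × £1285 = £128.50. Traveler pays £128.50; OOP now £3727. Plan pays £1285 − £128.50 = £1156.50.
#3 (£186): 10% coinsurance on £186 = £18.60. Cost to traveler: £18.60. OOP to date £3745.60. Plan pays £186 − £18.60 = £167.40.
#4 (£11134): deductible already satisfied, so traveler's share is 10% × £11134 = £1113.40. Traveler pays £1113.40; OOP now £4859. Plan pays £11134 − £1113.40 = £10020.60.
#5 (£5095): 10% coinsurance on £5095 = £509.50. Cost to traveler: £509.50. OOP to date £5368.50. Insurer: £5095 − £509.50 = £4585.50.

£4585.50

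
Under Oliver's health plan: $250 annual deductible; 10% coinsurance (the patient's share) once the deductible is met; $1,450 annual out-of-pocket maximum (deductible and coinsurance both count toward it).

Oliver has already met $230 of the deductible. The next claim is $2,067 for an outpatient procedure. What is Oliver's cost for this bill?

Remaining deductible: $250 − $230 = $20.
The remaining $2,047 (= $2,067 − $20) moves to coinsurance.
Patient's 10% share of $2,047 is $204.70.
Patient responsibility before any cap: $20 + $204.70 = $224.70.
Cumulative spending $230 + $224.70 = $454.70 stays under the $1,450 maximum.

$224.70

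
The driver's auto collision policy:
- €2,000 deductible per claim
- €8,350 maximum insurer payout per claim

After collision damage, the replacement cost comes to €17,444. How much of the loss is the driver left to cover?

After the deductible, €17,444 − €2,000 = €15,444 remains.
The €8,350 per-incident cap binds; insurer pays €8,350.
Out of pocket: €17,444 − €8,350 = €9,094.

€9,094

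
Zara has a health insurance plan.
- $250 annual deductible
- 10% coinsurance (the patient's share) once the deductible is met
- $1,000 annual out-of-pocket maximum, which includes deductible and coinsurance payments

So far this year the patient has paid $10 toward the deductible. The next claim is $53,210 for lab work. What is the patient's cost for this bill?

$10 of the $250 deductible is already met, leaving $240.
That leaves $53,210 − $240 = $52,970 for coinsurance.
10% of $52,970 = $5,297 falls to the patient.
That puts the patient's cost at $240 + $5,297 = $5,537 before any cap.
That would bring total out-of-pocket to $5,547, past the $1,000 cap. The patient is capped at $1,000 − $10 = $990 on this claim.

$990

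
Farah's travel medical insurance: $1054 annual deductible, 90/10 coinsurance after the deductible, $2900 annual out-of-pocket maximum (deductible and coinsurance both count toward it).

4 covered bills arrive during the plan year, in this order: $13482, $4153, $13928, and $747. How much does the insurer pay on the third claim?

#1 ($13482): deductible takes $1054, $12428 remains; traveler's 10% is $1242.80. Traveler pays $2296.80; OOP now $2296.80. Plan pays $13482 − $2296.80 = $11185.20.
#2 ($4153): 10% coinsurance on $4153 = $415.30. Cost to traveler: $415.30. OOP to date $2712.10. Plan pays $4153 − $415.30 = $3737.70.
#3 ($13928): deductible met; 10% of $13928 = $1392.80. Adding that to $2712.10 gives $4104.90, past the $2900 cap; traveler pays only $2900 − $2712.10 = $187.90. Plan pays $13928 − $187.90 = $13740.10.

$13740.10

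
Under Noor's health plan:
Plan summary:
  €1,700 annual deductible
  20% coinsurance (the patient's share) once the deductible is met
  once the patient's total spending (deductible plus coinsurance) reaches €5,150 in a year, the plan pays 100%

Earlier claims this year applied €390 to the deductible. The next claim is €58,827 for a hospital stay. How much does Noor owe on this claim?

€390 of the €1,700 deductible is already met, leaving €1,310.
That leaves €58,827 − €1,310 = €57,517 for coinsurance.
20% of €57,517 = €11,503.40 falls to the patient.
That puts the patient's cost at €1,310 + €11,503.40 = €12,813.40 before any cap.
Adding €12,813.40 to the €390 already spent would give €13,203.40, which exceeds the €5,150 cap; the patient pays just €5,150 − €390 = €4,760.

€4,760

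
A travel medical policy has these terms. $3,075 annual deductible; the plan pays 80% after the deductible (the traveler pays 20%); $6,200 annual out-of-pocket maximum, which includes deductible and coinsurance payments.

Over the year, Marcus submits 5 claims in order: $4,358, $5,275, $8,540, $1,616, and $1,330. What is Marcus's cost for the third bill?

$1,708

#1 ($4,358): $3,075 finishes the deductible; $1,283 goes to coinsurance; traveler's 20% is $256.60. Cost to traveler: $3,331.60. OOP to date $3,331.60.
#2 ($5,275): deductible already satisfied, so traveler's share is 20% × $5,275 = $1,055. Traveler pays $1,055; OOP now $4,386.60.
#3 ($8,540): 20% coinsurance on $8,540 = $1,708. Traveler pays $1,708; OOP now $6,094.60.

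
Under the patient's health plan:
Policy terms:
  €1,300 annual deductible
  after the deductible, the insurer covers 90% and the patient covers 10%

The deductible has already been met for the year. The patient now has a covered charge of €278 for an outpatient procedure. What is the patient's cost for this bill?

With the deductible met, the entire €278 is subject to coinsurance.
Patient's 10% share of €278 is €27.80.

€27.80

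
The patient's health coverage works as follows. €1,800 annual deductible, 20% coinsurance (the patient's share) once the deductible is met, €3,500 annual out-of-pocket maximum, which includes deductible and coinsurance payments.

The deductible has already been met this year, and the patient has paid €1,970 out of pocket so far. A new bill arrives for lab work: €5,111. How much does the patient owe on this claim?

With the deductible met, the entire €5,111 is subject to coinsurance.
20% of €5,111 = €1,022.20 falls to the patient.
Year-to-date out-of-pocket becomes €1,970 + €1,022.20 = €2,992.20, still under the €3,500 maximum, so no cap applies.

€1,022.20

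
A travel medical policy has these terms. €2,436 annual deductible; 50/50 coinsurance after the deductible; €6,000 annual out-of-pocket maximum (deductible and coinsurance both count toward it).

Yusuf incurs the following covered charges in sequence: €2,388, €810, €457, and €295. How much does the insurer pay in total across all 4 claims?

€757

Claim 1 — €2,388: fully absorbed by the deductible. Traveler pays €2,388; OOP now €2,388. Insurer: €2,388 − €2,388 = €0.
Claim 2 — €810: €48 finishes the deductible; €762 goes to coinsurance; traveler's 50% is €381. Traveler pays €429; OOP now €2,817. Insurer: €810 − €429 = €381.
Claim 3 — €457: deductible met; 50% of €457 = €228.50. Cost to traveler: €228.50. OOP to date €3,045.50. Insurer: €457 − €228.50 = €228.50.
Claim 4 — €295: deductible already satisfied, so traveler's share is 50% × €295 = €147.50. Traveler pays €147.50; OOP now €3,193. Plan pays €295 − €147.50 = €147.50.
Insurer total: €0 + €381 + €228.50 + €147.50 = €757.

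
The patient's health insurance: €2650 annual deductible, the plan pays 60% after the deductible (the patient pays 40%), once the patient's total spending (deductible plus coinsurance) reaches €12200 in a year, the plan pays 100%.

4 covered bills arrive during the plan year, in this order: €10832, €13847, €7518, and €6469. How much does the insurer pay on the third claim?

Bill 1, €10832: €2650 finishes the deductible; €8182 goes to coinsurance; 40% of €8182 = €3272.80. Patient owes €5922.80 (running OOP €5922.80). Insurer: €10832 − €5922.80 = €4909.20.
Bill 2, €13847: deductible met; 40% of €13847 = €5538.80. Patient pays €5538.80; OOP now €11461.60. Plan pays €13847 − €5538.80 = €8308.20.
Bill 3, €7518: deductible met; 40% of €7518 = €3007.20. OOP would hit €14468.80 > €12200, so the cap limits the patient to €12200 − €11461.60 = €738.40. Insurer: €7518 − €738.40 = €6779.60.

€6779.60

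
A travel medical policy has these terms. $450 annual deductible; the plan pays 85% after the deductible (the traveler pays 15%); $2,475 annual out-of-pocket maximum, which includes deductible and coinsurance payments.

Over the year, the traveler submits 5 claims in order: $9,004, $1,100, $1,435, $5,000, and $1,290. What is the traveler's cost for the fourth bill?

$361.65

#1 ($9,004): $450 to deductible, leaving $8,554; coinsurance $8,554 × 15% = $1,283.10. Cost to traveler: $1,733.10. OOP to date $1,733.10.
#2 ($1,100): deductible met; 15% of $1,100 = $165. Traveler owes $165 (running OOP $1,898.10).
#3 ($1,435): deductible met; 15% of $1,435 = $215.25. Traveler pays $215.25; OOP now $2,113.35.
#4 ($5,000): 15% coinsurance on $5,000 = $750. That would push OOP to $2,863.35, over the $2,475 cap, so traveler pays $2,475 − $2,113.35 = $361.65.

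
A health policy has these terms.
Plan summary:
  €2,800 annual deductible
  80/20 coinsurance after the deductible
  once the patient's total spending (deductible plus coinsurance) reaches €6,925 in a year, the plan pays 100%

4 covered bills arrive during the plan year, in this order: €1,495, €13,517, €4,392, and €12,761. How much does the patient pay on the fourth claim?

€804.20

Claim 1 — €1,495: all of it applies to the deductible. Patient owes €1,495 (running OOP €1,495).
Claim 2 — €13,517: €1,305 finishes the deductible; €12,212 goes to coinsurance; patient's 20% is €2,442.40. Patient owes €3,747.40 (running OOP €5,242.40).
Claim 3 — €4,392: deductible already satisfied, so patient's share is 20% × €4,392 = €878.40. Patient owes €878.40 (running OOP €6,120.80).
Claim 4 — €12,761: 20% coinsurance on €12,761 = €2,552.20. OOP would hit €8,673 > €6,925, so the cap limits the patient to €6,925 − €6,120.80 = €804.20.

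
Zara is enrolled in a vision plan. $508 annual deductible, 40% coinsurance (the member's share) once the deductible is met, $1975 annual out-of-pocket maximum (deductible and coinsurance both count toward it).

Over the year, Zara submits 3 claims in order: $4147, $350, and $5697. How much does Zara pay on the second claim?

$11.40

#1 ($4147): $508 to deductible, leaving $3639; member's 40% is $1455.60. Member pays $1963.60; OOP now $1963.60.
#2 ($350): 40% coinsurance on $350 = $140. Adding that to $1963.60 gives $2103.60, past the $1975 cap; member pays only $1975 − $1963.60 = $11.40.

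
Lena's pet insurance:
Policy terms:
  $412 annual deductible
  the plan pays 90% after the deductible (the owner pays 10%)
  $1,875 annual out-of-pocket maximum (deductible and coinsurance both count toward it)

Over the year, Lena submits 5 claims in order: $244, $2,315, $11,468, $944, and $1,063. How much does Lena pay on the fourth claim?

$94.40

Bill 1, $244: all of it applies to the deductible. Cost to owner: $244. OOP to date $244.
Bill 2, $2,315: $168 finishes the deductible; $2,147 goes to coinsurance; coinsurance $2,147 × 10% = $214.70. Owner owes $382.70 (running OOP $626.70).
Bill 3, $11,468: 10% coinsurance on $11,468 = $1,146.80. Owner owes $1,146.80 (running OOP $1,773.50).
Bill 4, $944: deductible already satisfied, so owner's share is 10% × $944 = $94.40. Cost to owner: $94.40. OOP to date $1,867.90.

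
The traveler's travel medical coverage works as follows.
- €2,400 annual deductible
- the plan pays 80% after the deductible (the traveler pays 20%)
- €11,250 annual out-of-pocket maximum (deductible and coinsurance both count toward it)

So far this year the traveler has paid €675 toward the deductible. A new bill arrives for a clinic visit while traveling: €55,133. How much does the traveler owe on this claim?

€10,575

Deductible still to meet: €2,400 − €675 = €1,725.
That leaves €55,133 − €1,725 = €53,408 for coinsurance.
Coinsurance: €53,408 × 20% = €10,681.60.
So the traveler owes €1,725 + €10,681.60 = €12,406.60 before any cap.
Adding €12,406.60 to the €675 already spent would give €13,081.60, which exceeds the €11,250 cap; the traveler pays just €11,250 − €675 = €10,575.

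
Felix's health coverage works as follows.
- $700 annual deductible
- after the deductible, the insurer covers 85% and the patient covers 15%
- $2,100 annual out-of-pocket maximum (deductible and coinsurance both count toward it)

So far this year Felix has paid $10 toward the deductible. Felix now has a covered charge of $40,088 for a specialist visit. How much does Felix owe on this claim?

Deductible still to meet: $700 − $10 = $690.
The remaining $39,398 (= $40,088 − $690) moves to coinsurance.
Coinsurance: $39,398 × 15% = $5,909.70.
That puts the patient's cost at $690 + $5,909.70 = $6,599.70 before any cap.
Adding $6,599.70 to the $10 already spent would give $6,609.70, which exceeds the $2,100 cap; the patient pays just $2,100 − $10 = $2,090.

$2,090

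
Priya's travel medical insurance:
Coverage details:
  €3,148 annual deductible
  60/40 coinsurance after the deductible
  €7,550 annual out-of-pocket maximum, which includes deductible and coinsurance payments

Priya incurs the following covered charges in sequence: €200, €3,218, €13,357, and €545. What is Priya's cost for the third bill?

#1 (€200): all of it applies to the deductible. Traveler pays €200; OOP now €200.
#2 (€3,218): €2,948 finishes the deductible; €270 goes to coinsurance; traveler's 40% is €108. Cost to traveler: €3,056. OOP to date €3,256.
#3 (€13,357): 40% coinsurance on €13,357 = €5,342.80. OOP would hit €8,598.80 > €7,550, so the cap limits the traveler to €7,550 − €3,256 = €4,294.

€4,294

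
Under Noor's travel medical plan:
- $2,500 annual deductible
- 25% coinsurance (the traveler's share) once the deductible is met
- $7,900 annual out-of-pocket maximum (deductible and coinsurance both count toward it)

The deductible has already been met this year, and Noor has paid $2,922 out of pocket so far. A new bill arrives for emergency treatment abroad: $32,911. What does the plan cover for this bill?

$27,933

With the deductible met, the entire $32,911 is subject to coinsurance.
Traveler's 25% share of $32,911 is $8,227.75.
Adding $8,227.75 to the $2,922 already spent would give $11,149.75, which exceeds the $7,900 cap; the traveler pays just $7,900 − $2,922 = $4,978.
The plan picks up $32,911 − $4,978 = $27,933.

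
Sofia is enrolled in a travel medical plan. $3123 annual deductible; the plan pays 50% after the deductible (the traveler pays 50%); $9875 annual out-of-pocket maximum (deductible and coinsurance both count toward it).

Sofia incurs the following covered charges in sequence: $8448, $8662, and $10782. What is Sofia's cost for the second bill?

$4089.50

Claim 1 ($8448): deductible takes $3123, $5325 remains; coinsurance $5325 × 50% = $2662.50. Traveler pays $5785.50; OOP now $5785.50.
Claim 2 ($8662): deductible already satisfied, so traveler's share is 50% × $8662 = $4331. OOP would hit $10116.50 > $9875, so the cap limits the traveler to $9875 − $5785.50 = $4089.50.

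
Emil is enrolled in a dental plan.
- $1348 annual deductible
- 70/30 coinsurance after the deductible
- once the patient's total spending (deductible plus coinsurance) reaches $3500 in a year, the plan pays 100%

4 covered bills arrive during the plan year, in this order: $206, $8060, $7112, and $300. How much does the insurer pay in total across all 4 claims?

$12178

Bill 1, $206: fully absorbed by the deductible. Patient pays $206; OOP now $206. Insurer: $206 − $206 = $0.
Bill 2, $8060: $1142 finishes the deductible; $6918 goes to coinsurance; 30% of $6918 = $2075.40. Patient pays $3217.40; OOP now $3423.40. Plan pays $8060 − $3217.40 = $4842.60.
Bill 3, $7112: deductible already satisfied, so patient's share is 30% × $7112 = $2133.60. That would push OOP to $5557, over the $3500 cap, so patient pays $3500 − $3423.40 = $76.60. Insurer: $7112 − $76.60 = $7035.40.
Bill 4, $300: deductible met; 30% of $300 = $90. OOP would hit $3590 > $3500, so the cap limits the patient to $3500 − $3500 = $0. Insurer: $300 − $0 = $300.
Insurer total: $0 + $4842.60 + $7035.40 + $300 = $12178.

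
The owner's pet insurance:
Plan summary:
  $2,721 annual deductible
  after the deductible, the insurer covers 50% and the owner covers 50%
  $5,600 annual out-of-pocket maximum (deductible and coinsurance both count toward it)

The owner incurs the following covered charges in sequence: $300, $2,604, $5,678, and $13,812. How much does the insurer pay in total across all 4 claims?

#1 ($300): entire amount goes to the deductible. Owner pays $300; OOP now $300. Insurer: $300 − $300 = $0.
#2 ($2,604): $2,421 finishes the deductible; $183 goes to coinsurance; coinsurance $183 × 50% = $91.50. Owner pays $2,512.50; OOP now $2,812.50. Insurer: $2,604 − $2,512.50 = $91.50.
#3 ($5,678): 50% coinsurance on $5,678 = $2,839. That would push OOP to $5,651.50, over the $5,600 cap, so owner pays $5,600 − $2,812.50 = $2,787.50. Plan pays $5,678 − $2,787.50 = $2,890.50.
#4 ($13,812): deductible met; 50% of $13,812 = $6,906. Adding that to $5,600 gives $12,506, past the $5,600 cap; owner pays only $5,600 − $5,600 = $0. Plan pays $13,812 − $0 = $13,812.
Insurer total: $0 + $91.50 + $2,890.50 + $13,812 = $16,794.

$16,794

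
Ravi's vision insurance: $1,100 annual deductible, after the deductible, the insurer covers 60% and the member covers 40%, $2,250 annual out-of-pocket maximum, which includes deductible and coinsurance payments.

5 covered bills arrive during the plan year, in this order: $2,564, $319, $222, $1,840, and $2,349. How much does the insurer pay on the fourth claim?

$1,492

Claim 1 ($2,564): deductible takes $1,100, $1,464 remains; 40% of $1,464 = $585.60. Member owes $1,685.60 (running OOP $1,685.60). Plan pays $2,564 − $1,685.60 = $878.40.
Claim 2 ($319): deductible met; 40% of $319 = $127.60. Member pays $127.60; OOP now $1,813.20. Insurer: $319 − $127.60 = $191.40.
Claim 3 ($222): 40% coinsurance on $222 = $88.80. Member owes $88.80 (running OOP $1,902). Insurer: $222 − $88.80 = $133.20.
Claim 4 ($1,840): deductible already satisfied, so member's share is 40% × $1,840 = $736. That would push OOP to $2,638, over the $2,250 cap, so member pays $2,250 − $1,902 = $348. Plan pays $1,840 − $348 = $1,492.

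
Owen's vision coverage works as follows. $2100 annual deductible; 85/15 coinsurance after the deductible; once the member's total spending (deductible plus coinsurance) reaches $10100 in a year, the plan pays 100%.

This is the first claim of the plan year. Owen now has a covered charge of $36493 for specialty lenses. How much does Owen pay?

$7258.95

Deductible not yet touched, so the first $2100 of the bill goes to the deductible.
The remaining $34393 (= $36493 − $2100) moves to coinsurance.
Coinsurance: $34393 × 15% = $5158.95.
So the member owes $2100 + $5158.95 = $7258.95 before any cap.
Year-to-date out-of-pocket becomes $0 + $7258.95 = $7258.95, still under the $10100 maximum, so no cap applies.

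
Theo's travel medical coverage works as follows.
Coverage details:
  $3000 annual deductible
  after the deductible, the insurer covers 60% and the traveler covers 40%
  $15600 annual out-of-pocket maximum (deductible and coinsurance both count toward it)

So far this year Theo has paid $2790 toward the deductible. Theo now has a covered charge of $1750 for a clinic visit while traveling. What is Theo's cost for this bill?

$2790 of the $3000 deductible is already met, leaving $210.
The remaining $1540 (= $1750 − $210) moves to coinsurance.
Coinsurance: $1540 × 40% = $616.
So the traveler owes $210 + $616 = $826 before any cap.
Year-to-date out-of-pocket becomes $2790 + $826 = $3616, still under the $15600 maximum, so no cap applies.

$826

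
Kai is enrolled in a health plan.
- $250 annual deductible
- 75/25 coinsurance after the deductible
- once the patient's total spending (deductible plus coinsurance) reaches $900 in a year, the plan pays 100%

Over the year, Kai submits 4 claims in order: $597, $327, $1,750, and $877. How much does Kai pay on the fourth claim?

$44

Claim 1 ($597): $250 to deductible, leaving $347; patient's 25% is $86.75. Patient pays $336.75; OOP now $336.75.
Claim 2 ($327): deductible already satisfied, so patient's share is 25% × $327 = $81.75. Cost to patient: $81.75. OOP to date $418.50.
Claim 3 ($1,750): deductible met; 25% of $1,750 = $437.50. Patient owes $437.50 (running OOP $856).
Claim 4 ($877): deductible met; 25% of $877 = $219.25. OOP would hit $1,075.25 > $900, so the cap limits the patient to $900 − $856 = $44.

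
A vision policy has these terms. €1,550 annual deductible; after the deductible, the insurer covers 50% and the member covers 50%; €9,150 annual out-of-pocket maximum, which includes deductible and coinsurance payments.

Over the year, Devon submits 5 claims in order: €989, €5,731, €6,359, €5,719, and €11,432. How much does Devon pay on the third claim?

Claim 1 — €989: fully absorbed by the deductible. Cost to member: €989. OOP to date €989.
Claim 2 — €5,731: deductible takes €561, €5,170 remains; coinsurance €5,170 × 50% = €2,585. Cost to member: €3,146. OOP to date €4,135.
Claim 3 — €6,359: deductible met; 50% of €6,359 = €3,179.50. Cost to member: €3,179.50. OOP to date €7,314.50.

€3,179.50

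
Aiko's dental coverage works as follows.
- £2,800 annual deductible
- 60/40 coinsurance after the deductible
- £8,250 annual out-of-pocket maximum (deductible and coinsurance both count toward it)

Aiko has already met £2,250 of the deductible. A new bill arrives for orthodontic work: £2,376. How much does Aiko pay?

£1,280.40

£2,250 of the £2,800 deductible is already met, leaving £550.
The remaining £1,826 (= £2,376 − £550) moves to coinsurance.
Patient's 40% share of £1,826 is £730.40.
That puts the patient's cost at £550 + £730.40 = £1,280.40 before any cap.
Year-to-date out-of-pocket becomes £2,250 + £1,280.40 = £3,530.40, still under the £8,250 maximum, so no cap applies.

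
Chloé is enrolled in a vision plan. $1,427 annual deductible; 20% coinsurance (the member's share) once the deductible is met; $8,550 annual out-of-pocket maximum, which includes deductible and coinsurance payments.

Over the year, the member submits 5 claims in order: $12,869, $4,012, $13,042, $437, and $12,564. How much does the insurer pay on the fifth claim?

#1 ($12,869): $1,427 finishes the deductible; $11,442 goes to coinsurance; coinsurance $11,442 × 20% = $2,288.40. Cost to member: $3,715.40. OOP to date $3,715.40. Insurer: $12,869 − $3,715.40 = $9,153.60.
#2 ($4,012): 20% coinsurance on $4,012 = $802.40. Cost to member: $802.40. OOP to date $4,517.80. Plan pays $4,012 − $802.40 = $3,209.60.
#3 ($13,042): 20% coinsurance on $13,042 = $2,608.40. Member pays $2,608.40; OOP now $7,126.20. Plan pays $13,042 − $2,608.40 = $10,433.60.
#4 ($437): 20% coinsurance on $437 = $87.40. Member owes $87.40 (running OOP $7,213.60). Insurer: $437 − $87.40 = $349.60.
#5 ($12,564): deductible met; 20% of $12,564 = $2,512.80. Adding that to $7,213.60 gives $9,726.40, past the $8,550 cap; member pays only $8,550 − $7,213.60 = $1,336.40. Plan pays $12,564 − $1,336.40 = $11,227.60.

$11,227.60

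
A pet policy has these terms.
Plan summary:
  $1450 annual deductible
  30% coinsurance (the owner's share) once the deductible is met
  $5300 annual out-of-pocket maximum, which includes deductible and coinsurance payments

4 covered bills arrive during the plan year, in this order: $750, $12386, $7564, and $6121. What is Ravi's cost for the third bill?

$344.20

#1 ($750): entire amount goes to the deductible. Owner owes $750 (running OOP $750).
#2 ($12386): deductible takes $700, $11686 remains; coinsurance $11686 × 30% = $3505.80. Cost to owner: $4205.80. OOP to date $4955.80.
#3 ($7564): 30% coinsurance on $7564 = $2269.20. OOP would hit $7225 > $5300, so the cap limits the owner to $5300 − $4955.80 = $344.20.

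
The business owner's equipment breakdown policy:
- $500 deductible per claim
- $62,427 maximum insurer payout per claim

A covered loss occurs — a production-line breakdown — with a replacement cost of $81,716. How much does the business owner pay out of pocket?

$19,289

Less the $500 deductible: $81,716 − $500 = $81,216.
$81,216 exceeds the $62,427 limit, so the insurer pays the limit: $62,427.
The business owner bears the rest of the original loss: $81,716 − $62,427 = $19,289.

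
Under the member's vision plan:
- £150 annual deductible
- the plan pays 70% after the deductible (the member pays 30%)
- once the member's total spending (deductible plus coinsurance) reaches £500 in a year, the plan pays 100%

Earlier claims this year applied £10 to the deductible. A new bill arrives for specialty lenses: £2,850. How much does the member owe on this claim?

£490

Deductible still to meet: £150 − £10 = £140.
After the £140 deductible portion, £2,850 − £140 = £2,710 is subject to coinsurance.
Coinsurance: £2,710 × 30% = £813.
So the member owes £140 + £813 = £953 before any cap.
Adding £953 to the £10 already spent would give £963, which exceeds the £500 cap; the member pays just £500 − £10 = £490.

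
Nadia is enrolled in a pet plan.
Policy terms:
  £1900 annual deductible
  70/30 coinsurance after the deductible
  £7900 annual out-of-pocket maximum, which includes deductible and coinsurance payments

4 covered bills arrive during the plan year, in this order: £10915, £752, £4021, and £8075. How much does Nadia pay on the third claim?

£1206.30

Bill 1, £10915: £1900 to deductible, leaving £9015; owner's 30% is £2704.50. Owner owes £4604.50 (running OOP £4604.50).
Bill 2, £752: 30% coinsurance on £752 = £225.60. Owner pays £225.60; OOP now £4830.10.
Bill 3, £4021: deductible met; 30% of £4021 = £1206.30. Owner pays £1206.30; OOP now £6036.40.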